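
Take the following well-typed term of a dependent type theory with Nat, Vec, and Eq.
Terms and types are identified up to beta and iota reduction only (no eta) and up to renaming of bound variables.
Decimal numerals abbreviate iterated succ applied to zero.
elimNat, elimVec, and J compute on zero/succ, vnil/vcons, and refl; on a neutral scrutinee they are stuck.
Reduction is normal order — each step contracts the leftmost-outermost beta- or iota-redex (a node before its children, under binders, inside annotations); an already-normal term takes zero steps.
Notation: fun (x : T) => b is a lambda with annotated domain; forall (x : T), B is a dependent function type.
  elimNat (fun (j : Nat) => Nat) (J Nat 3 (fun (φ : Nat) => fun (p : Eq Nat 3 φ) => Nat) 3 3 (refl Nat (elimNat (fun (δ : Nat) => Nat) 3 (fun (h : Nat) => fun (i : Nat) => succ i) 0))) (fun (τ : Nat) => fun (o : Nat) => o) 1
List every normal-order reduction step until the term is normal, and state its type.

normal-order reduction sequence:
  elimNat (fun (j : Nat) => Nat) (J Nat 3 (fun (φ : Nat) => fun (p : Eq Nat 3 φ) => Nat) 3 3 (refl Nat (elimNat (fun (δ : Nat) => Nat) 3 (fun (h : Nat) => fun (i : Nat) => succ i) 0))) (fun (τ : Nat) => fun (o : Nat) => o) 1
  ~> (fun (j : Nat) => fun (φ : Nat) => φ) 0 (elimNat (fun (p : Nat) => Nat) (J Nat 3 (fun (δ : Nat) => fun (h : Eq Nat 3 δ) => Nat) 3 3 (refl Nat (elimNat (fun (i : Nat) => Nat) 3 (fun (τ : Nat) => fun (o : Nat) => succ o) 0))) (fun (ε : Nat) => fun (μ : Nat) => μ) 0)
  ~> (fun (j : Nat) => j) (elimNat (fun (φ : Nat) => Nat) (J Nat 3 (fun (p : Nat) => fun (δ : Eq Nat 3 p) => Nat) 3 3 (refl Nat (elimNat (fun (h : Nat) => Nat) 3 (fun (i : Nat) => fun (τ : Nat) => succ τ) 0))) (fun (o : Nat) => fun (ε : Nat) => ε) 0)
  ~> elimNat (fun (j : Nat) => Nat) (J Nat 3 (fun (φ : Nat) => fun (p : Eq Nat 3 φ) => Nat) 3 3 (refl Nat (elimNat (fun (δ : Nat) => Nat) 3 (fun (h : Nat) => fun (i : Nat) => succ i) 0))) (fun (τ : Nat) => fun (o : Nat) => o) 0
  ~> J Nat 3 (fun (j : Nat) => fun (φ : Eq Nat 3 j) => Nat) 3 3 (refl Nat (elimNat (fun (p : Nat) => Nat) 3 (fun (δ : Nat) => fun (h : Nat) => succ h) 0))
  ~> 3
the term's type:
  Nat


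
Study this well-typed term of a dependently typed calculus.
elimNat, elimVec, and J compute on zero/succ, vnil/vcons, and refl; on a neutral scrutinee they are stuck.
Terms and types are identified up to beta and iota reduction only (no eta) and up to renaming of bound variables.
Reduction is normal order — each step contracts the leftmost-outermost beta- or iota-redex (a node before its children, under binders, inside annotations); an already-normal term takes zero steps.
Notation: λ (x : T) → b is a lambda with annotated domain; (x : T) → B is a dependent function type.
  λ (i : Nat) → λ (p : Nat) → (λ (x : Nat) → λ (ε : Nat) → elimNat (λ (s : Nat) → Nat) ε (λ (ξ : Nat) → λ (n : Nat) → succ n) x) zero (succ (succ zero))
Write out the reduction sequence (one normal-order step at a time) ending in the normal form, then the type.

normal-order reduction:
  λ (i : Nat) → λ (p : Nat) → (λ (x : Nat) → λ (ε : Nat) → elimNat (λ (s : Nat) → Nat) ε (λ (ξ : Nat) → λ (n : Nat) → succ n) x) zero (succ (succ zero))
  ~> λ (i : Nat) → λ (p : Nat) → (λ (x : Nat) → elimNat (λ (ε : Nat) → Nat) x (λ (s : Nat) → λ (ξ : Nat) → succ ξ) zero) (succ (succ zero))
  ~> λ (i : Nat) → λ (p : Nat) → elimNat (λ (x : Nat) → Nat) (succ (succ zero)) (λ (ε : Nat) → λ (s : Nat) → succ s) zero
  ~> λ (i : Nat) → λ (p : Nat) → succ (succ zero)
the term's type:
  (i : Nat) → (p : Nat) → Nat


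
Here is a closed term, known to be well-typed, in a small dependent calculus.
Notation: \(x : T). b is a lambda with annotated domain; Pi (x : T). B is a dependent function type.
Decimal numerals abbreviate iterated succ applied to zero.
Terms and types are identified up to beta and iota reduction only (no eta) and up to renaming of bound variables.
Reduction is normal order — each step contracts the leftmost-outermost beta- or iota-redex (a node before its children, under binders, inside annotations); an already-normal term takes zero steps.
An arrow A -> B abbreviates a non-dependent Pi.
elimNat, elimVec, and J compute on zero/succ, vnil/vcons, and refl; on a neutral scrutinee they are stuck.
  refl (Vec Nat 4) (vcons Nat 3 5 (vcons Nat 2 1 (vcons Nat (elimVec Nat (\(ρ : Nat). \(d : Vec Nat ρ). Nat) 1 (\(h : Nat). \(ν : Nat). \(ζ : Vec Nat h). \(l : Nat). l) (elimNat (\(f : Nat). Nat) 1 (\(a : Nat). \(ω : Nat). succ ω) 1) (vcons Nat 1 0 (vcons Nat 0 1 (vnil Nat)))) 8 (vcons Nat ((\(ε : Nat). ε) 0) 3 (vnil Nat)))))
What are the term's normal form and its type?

normal form:
  refl (Vec Nat 4) (vcons Nat 3 5 (vcons Nat 2 1 (vcons Nat 1 8 (vcons Nat 0 3 (vnil Nat)))))
type:
  Eq (Vec Nat 4) (vcons Nat 3 5 (vcons Nat 2 1 (vcons Nat 1 8 (vcons Nat 0 3 (vnil Nat))))) (vcons Nat 3 5 (vcons Nat 2 1 (vcons Nat 1 8 (vcons Nat 0 3 (vnil Nat)))))
observation: the first redex contracted is an elimVec iota-redex; the normal form is reached in 12 normal-order steps.


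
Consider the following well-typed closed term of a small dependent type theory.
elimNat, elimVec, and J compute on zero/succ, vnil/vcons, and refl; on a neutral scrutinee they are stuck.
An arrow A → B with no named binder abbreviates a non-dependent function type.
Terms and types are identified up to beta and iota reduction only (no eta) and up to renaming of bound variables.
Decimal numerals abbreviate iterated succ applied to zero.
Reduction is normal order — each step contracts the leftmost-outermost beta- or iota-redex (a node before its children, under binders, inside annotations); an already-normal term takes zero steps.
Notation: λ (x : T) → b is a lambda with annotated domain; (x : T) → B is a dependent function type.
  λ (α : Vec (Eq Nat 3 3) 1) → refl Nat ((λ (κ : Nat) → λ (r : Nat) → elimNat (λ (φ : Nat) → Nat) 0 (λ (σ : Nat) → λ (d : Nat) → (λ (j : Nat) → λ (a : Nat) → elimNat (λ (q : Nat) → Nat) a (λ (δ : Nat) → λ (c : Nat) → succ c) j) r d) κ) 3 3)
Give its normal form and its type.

reduced normal form:
  λ (α : Vec (Eq Nat 3 3) 1) → refl Nat 9
the term's type:
  Vec (Eq Nat 3 3) 1 → Eq Nat 9 9


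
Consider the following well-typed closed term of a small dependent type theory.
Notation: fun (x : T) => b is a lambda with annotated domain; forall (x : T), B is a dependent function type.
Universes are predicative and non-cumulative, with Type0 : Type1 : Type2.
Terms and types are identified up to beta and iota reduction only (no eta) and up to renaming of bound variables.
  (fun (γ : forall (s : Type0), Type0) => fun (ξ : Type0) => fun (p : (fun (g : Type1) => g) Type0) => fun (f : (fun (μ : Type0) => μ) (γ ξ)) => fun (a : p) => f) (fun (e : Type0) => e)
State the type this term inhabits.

type:
  forall (γ : Type0), forall (s : Type0), forall (ξ : γ), forall (p : s), γ


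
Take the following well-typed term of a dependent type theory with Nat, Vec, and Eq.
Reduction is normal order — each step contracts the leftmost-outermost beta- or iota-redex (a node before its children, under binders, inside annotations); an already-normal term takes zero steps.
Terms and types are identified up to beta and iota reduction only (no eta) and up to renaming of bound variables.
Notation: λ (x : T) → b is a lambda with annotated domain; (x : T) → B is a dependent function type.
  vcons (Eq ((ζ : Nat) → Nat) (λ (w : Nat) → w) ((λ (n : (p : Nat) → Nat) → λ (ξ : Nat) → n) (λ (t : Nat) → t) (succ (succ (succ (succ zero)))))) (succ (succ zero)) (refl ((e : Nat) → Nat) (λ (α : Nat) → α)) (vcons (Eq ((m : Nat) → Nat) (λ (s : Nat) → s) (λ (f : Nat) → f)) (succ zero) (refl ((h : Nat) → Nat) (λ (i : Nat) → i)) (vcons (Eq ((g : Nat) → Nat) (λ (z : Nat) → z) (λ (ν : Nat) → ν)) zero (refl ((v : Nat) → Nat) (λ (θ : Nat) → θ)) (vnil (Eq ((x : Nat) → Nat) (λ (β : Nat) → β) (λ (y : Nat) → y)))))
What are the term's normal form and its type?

normal form:
  vcons (Eq ((ζ : Nat) → Nat) (λ (w : Nat) → w) (λ (n : Nat) → n)) (succ (succ zero)) (refl ((p : Nat) → Nat) (λ (ξ : Nat) → ξ)) (vcons (Eq ((t : Nat) → Nat) (λ (e : Nat) → e) (λ (α : Nat) → α)) (succ zero) (refl ((m : Nat) → Nat) (λ (s : Nat) → s)) (vcons (Eq ((f : Nat) → Nat) (λ (h : Nat) → h) (λ (i : Nat) → i)) zero (refl ((g : Nat) → Nat) (λ (z : Nat) → z)) (vnil (Eq ((ν : Nat) → Nat) (λ (v : Nat) → v) (λ (θ : Nat) → θ)))))
the term's type:
  Vec (Eq ((ζ : Nat) → Nat) (λ (w : Nat) → w) (λ (n : Nat) → n)) (succ (succ (succ zero)))


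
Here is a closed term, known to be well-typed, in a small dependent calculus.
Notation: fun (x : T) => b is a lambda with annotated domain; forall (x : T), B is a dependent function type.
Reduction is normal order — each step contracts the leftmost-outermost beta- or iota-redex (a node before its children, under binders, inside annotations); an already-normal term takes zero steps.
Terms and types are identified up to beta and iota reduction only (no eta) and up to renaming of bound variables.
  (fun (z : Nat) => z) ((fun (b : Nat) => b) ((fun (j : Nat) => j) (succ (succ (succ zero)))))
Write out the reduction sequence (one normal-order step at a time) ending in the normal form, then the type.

normal-order reduction:
  (fun (z : Nat) => z) ((fun (b : Nat) => b) ((fun (j : Nat) => j) (succ (succ (succ zero)))))
  ~> (fun (z : Nat) => z) ((fun (b : Nat) => b) (succ (succ (succ zero))))
  ~> (fun (z : Nat) => z) (succ (succ (succ zero)))
  ~> succ (succ (succ zero))
type:
  Nat


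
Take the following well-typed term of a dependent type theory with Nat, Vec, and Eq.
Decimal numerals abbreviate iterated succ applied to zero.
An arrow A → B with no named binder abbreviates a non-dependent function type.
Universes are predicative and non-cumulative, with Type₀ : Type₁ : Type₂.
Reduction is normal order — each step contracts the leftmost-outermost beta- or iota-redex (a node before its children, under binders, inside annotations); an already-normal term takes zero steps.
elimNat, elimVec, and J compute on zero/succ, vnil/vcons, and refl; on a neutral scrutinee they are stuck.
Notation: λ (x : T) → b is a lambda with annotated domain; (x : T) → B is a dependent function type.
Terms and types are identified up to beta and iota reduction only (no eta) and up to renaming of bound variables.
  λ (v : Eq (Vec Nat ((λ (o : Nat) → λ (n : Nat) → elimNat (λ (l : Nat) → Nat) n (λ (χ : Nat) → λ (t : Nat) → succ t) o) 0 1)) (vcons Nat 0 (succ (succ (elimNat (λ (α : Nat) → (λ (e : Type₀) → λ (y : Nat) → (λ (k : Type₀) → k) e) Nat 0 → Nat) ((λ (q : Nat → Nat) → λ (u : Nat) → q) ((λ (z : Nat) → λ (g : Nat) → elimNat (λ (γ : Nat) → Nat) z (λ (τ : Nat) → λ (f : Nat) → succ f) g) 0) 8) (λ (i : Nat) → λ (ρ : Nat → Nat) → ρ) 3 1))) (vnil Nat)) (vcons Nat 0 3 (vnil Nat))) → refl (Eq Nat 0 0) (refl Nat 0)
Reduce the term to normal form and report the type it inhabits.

resulting normal form:
  λ (v : Eq (Vec Nat 1) (vcons Nat 0 3 (vnil Nat)) (vcons Nat 0 3 (vnil Nat))) → refl (Eq Nat 0 0) (refl Nat 0)
the term's type:
  Eq (Vec Nat 1) (vcons Nat 0 3 (vnil Nat)) (vcons Nat 0 3 (vnil Nat)) → Eq (Eq Nat 0 0) (refl Nat 0) (refl Nat 0)
observation: reduction starts at a beta-redex, and 21 normal-order steps reach the normal form.


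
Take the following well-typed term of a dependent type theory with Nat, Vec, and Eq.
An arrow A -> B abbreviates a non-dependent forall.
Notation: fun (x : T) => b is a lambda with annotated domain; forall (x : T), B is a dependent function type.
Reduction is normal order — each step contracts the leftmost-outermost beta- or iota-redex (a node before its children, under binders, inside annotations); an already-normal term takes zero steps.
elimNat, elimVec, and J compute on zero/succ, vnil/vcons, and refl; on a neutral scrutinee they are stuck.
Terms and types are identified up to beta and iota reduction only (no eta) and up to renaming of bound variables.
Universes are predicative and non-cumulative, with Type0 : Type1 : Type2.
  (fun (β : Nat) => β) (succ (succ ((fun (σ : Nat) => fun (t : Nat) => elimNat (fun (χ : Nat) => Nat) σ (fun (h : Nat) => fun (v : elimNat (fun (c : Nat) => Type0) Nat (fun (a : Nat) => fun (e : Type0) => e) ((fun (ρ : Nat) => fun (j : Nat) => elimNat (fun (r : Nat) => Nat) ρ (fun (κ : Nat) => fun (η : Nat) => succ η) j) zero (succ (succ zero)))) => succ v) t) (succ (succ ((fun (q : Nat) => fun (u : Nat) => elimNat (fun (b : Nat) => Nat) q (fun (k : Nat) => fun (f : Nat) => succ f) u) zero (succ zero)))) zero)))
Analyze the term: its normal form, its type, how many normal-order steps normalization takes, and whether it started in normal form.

normal form:
  succ (succ (succ (succ (succ zero))))
type:
  Nat
steps to reach normal form (normal order): 10
term was already normal: no
first redex: a beta-redex


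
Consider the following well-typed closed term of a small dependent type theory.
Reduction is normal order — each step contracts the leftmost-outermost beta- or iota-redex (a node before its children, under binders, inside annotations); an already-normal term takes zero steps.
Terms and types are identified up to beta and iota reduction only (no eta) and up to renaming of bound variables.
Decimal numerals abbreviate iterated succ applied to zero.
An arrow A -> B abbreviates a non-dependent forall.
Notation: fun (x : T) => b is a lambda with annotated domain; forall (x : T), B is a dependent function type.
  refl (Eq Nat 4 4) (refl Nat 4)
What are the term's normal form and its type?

normal form:
  refl (Eq Nat 4 4) (refl Nat 4)
type:
  Eq (Eq Nat 4 4) (refl Nat 4) (refl Nat 4)
observation: the term is already in normal form.


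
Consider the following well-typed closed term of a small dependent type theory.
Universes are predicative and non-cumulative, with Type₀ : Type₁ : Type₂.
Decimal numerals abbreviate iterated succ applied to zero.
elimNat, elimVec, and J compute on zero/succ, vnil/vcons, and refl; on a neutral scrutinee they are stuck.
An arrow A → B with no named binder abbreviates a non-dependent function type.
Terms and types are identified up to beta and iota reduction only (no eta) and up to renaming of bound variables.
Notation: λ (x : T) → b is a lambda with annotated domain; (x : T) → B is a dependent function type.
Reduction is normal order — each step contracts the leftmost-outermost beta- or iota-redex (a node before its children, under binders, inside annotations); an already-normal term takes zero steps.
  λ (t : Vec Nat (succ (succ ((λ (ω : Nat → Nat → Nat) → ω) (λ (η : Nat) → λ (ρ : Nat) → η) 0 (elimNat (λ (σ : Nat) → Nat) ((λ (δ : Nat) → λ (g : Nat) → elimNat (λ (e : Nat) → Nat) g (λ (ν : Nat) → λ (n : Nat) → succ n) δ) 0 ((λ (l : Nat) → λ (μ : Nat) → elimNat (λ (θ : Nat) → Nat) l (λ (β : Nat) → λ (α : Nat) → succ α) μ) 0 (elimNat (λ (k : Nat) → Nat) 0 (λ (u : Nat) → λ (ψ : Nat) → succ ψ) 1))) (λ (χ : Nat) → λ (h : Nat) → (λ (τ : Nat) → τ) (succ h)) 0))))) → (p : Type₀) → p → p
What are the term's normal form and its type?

reduced normal form:
  λ (t : Vec Nat 2) → (ω : Type₀) → ω → ω
the term's type:
  Vec Nat 2 → Type₁


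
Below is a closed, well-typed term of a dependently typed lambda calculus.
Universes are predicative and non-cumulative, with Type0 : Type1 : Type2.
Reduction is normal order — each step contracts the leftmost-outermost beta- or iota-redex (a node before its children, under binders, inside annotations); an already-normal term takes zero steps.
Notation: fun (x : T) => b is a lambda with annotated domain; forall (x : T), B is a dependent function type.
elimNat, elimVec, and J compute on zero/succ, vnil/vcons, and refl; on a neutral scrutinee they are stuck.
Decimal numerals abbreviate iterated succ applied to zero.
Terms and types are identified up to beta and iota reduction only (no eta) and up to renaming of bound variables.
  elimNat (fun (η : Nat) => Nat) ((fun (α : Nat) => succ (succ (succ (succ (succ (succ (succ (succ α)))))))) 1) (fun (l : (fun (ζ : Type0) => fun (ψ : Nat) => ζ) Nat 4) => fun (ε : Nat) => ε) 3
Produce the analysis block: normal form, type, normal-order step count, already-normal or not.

normal form:
  9
inferred type:
  Nat
normal-order step count: 11
already normal: no
first redex: an elimNat iota-redex


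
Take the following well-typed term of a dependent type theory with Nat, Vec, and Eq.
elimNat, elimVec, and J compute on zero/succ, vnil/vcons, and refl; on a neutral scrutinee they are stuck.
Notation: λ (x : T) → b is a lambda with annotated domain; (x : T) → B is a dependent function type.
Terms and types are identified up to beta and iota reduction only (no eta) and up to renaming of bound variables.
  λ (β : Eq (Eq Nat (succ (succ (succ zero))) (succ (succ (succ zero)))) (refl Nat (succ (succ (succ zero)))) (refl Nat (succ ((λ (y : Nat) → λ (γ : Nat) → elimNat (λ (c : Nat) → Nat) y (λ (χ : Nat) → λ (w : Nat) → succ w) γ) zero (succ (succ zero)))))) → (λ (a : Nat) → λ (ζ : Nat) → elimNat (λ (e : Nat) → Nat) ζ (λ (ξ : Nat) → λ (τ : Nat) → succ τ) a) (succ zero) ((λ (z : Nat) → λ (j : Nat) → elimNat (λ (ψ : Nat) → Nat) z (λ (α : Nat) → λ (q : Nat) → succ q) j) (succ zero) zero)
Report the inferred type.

inferred type:
  (β : Eq (Eq Nat (succ (succ (succ zero))) (succ (succ (succ zero)))) (refl Nat (succ (succ (succ zero)))) (refl Nat (succ (succ (succ zero))))) → Nat


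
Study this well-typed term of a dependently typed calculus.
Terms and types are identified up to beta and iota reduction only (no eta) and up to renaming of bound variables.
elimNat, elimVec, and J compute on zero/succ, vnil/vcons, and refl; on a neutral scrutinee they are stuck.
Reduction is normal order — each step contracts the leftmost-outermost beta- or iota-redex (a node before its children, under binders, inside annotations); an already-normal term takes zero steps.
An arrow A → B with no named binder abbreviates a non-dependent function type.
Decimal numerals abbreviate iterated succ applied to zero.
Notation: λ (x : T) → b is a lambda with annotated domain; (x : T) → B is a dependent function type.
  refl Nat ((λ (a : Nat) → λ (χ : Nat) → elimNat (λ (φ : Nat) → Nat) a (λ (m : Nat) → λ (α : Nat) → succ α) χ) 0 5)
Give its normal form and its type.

reduced normal form:
  refl Nat 5
type:
  Eq Nat 5 5
observation: the leftmost-outermost redex is a beta-redex, and normalization takes 18 steps.


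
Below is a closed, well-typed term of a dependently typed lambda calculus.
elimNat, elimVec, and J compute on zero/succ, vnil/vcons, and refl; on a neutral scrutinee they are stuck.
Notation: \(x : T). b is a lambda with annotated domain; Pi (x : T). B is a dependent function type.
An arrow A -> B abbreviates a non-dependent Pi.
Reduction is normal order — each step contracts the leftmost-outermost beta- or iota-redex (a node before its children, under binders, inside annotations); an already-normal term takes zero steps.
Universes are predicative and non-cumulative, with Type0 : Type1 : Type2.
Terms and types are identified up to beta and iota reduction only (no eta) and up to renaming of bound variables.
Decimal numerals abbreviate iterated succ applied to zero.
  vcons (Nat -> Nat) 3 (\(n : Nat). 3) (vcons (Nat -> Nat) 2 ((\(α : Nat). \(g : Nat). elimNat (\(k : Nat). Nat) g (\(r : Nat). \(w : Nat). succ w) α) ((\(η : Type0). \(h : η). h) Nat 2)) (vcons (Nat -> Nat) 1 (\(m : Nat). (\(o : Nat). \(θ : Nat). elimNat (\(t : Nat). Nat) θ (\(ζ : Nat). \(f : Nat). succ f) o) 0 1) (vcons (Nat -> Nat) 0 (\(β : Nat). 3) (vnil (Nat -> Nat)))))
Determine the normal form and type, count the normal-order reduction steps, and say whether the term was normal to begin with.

reduced normal form:
  vcons (Nat -> Nat) 3 (\(n : Nat). 3) (vcons (Nat -> Nat) 2 (\(α : Nat). succ (succ α)) (vcons (Nat -> Nat) 1 (\(g : Nat). 1) (vcons (Nat -> Nat) 0 (\(k : Nat). 3) (vnil (Nat -> Nat)))))
the term's type:
  Vec (Nat -> Nat) 4
normal-order step count: 13
started in normal form: no
first contracted redex: a beta-redex


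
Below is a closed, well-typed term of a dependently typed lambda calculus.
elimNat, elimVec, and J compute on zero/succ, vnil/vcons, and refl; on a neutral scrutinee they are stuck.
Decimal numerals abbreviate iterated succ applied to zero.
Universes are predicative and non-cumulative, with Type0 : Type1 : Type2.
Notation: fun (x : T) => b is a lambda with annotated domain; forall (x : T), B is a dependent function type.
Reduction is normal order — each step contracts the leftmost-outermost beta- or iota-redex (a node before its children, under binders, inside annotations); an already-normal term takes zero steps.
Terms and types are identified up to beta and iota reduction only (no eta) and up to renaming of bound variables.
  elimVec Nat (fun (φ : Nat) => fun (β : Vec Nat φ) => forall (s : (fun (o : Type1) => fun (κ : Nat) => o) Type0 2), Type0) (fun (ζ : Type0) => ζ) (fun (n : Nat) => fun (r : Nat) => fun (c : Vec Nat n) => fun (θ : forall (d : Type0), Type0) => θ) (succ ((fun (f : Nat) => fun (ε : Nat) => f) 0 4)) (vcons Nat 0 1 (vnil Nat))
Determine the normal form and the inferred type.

resulting normal form:
  fun (φ : Type0) => φ
the term's type:
  forall (φ : Type0), Type0
observation: the term reaches its normal form after 6 normal-order steps.


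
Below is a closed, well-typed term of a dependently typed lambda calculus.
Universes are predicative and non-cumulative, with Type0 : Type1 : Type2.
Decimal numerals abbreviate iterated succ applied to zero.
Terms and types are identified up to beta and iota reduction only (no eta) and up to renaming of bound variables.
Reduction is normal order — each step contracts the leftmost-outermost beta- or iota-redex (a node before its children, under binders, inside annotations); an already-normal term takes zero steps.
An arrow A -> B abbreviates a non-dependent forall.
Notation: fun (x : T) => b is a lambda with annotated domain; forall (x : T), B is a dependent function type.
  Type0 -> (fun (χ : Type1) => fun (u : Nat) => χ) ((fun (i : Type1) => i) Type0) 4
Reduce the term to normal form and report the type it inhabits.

resulting normal form:
  Type0 -> Type0
inferred type:
  Type1
observation: 3 normal-order steps normalize the term, beginning with a beta-redex.


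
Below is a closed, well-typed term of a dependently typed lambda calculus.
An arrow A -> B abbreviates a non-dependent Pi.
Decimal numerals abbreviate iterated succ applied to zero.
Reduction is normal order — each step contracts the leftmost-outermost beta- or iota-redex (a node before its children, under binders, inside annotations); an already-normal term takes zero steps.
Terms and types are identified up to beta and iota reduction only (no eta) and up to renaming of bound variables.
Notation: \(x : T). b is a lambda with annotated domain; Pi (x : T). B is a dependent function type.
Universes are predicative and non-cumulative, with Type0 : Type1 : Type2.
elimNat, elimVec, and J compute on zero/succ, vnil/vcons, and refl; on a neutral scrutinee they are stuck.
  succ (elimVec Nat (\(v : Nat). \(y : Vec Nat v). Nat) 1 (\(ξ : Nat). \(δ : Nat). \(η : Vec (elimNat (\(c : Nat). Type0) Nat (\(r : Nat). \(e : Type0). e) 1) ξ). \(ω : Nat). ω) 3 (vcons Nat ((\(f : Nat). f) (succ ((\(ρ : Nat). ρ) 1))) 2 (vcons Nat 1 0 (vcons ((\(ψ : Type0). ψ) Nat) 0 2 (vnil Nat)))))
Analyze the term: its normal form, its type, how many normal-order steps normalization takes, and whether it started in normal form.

reduced normal form:
  2
the term's type:
  Nat
steps to reach normal form (normal order): 16
started in normal form: no
first redex: an elimVec iota-redex


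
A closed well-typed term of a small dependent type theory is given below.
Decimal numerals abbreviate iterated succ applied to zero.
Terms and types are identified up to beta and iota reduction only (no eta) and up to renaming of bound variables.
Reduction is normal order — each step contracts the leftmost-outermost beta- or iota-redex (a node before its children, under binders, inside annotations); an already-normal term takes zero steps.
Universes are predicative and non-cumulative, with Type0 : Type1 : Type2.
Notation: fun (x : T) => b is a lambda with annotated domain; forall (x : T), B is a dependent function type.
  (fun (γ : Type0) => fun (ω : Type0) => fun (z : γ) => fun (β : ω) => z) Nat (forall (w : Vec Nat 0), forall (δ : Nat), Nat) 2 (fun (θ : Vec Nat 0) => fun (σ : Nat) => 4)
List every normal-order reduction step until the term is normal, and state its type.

normal-order reduction sequence:
  (fun (γ : Type0) => fun (ω : Type0) => fun (z : γ) => fun (β : ω) => z) Nat (forall (w : Vec Nat 0), forall (δ : Nat), Nat) 2 (fun (θ : Vec Nat 0) => fun (σ : Nat) => 4)
  ~> (fun (γ : Type0) => fun (ω : Nat) => fun (z : γ) => ω) (forall (β : Vec Nat 0), forall (w : Nat), Nat) 2 (fun (δ : Vec Nat 0) => fun (θ : Nat) => 4)
  ~> (fun (γ : Nat) => fun (ω : forall (z : Vec Nat 0), forall (β : Nat), Nat) => γ) 2 (fun (w : Vec Nat 0) => fun (δ : Nat) => 4)
  ~> (fun (γ : forall (ω : Vec Nat 0), forall (z : Nat), Nat) => 2) (fun (β : Vec Nat 0) => fun (w : Nat) => 4)
  ~> 2
the term's type:
  Nat


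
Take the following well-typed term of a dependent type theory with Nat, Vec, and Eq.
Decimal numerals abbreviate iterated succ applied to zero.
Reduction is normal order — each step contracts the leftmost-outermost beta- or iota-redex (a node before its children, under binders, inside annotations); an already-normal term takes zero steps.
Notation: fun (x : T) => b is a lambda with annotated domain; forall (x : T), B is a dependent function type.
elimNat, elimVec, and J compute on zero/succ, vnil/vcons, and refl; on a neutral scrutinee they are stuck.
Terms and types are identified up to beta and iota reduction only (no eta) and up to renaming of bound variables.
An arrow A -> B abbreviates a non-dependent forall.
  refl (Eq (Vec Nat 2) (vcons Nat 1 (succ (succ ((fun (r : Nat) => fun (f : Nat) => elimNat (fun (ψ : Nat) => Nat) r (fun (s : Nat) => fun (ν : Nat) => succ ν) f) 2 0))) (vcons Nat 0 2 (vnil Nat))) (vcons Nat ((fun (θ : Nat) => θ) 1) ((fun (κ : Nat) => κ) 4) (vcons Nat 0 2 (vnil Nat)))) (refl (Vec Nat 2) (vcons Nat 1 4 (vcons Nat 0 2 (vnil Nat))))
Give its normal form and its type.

resulting normal form:
  refl (Eq (Vec Nat 2) (vcons Nat 1 4 (vcons Nat 0 2 (vnil Nat))) (vcons Nat 1 4 (vcons Nat 0 2 (vnil Nat)))) (refl (Vec Nat 2) (vcons Nat 1 4 (vcons Nat 0 2 (vnil Nat))))
inferred type:
  Eq (Eq (Vec Nat 2) (vcons Nat 1 4 (vcons Nat 0 2 (vnil Nat))) (vcons Nat 1 4 (vcons Nat 0 2 (vnil Nat)))) (refl (Vec Nat 2) (vcons Nat 1 4 (vcons Nat 0 2 (vnil Nat)))) (refl (Vec Nat 2) (vcons Nat 1 4 (vcons Nat 0 2 (vnil Nat))))
observation: the leftmost-outermost redex is a beta-redex, and normalization takes 5 steps.


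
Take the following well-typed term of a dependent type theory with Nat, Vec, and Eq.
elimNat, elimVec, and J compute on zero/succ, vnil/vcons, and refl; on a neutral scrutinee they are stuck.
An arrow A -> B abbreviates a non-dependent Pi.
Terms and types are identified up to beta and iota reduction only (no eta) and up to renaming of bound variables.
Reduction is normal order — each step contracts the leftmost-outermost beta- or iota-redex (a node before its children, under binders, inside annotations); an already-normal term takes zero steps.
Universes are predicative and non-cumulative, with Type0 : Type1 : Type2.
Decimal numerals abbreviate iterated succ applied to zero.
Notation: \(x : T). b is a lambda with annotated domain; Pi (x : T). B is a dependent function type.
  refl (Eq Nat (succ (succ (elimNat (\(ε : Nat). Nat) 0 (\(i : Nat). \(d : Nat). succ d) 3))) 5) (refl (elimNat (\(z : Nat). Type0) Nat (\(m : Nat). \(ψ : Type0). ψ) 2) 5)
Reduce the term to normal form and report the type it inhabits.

normal form:
  refl (Eq Nat 5 5) (refl Nat 5)
type:
  Eq (Eq Nat 5 5) (refl Nat 5) (refl Nat 5)
observation: 17 normal-order steps normalize the term, beginning with an elimNat iota-redex.


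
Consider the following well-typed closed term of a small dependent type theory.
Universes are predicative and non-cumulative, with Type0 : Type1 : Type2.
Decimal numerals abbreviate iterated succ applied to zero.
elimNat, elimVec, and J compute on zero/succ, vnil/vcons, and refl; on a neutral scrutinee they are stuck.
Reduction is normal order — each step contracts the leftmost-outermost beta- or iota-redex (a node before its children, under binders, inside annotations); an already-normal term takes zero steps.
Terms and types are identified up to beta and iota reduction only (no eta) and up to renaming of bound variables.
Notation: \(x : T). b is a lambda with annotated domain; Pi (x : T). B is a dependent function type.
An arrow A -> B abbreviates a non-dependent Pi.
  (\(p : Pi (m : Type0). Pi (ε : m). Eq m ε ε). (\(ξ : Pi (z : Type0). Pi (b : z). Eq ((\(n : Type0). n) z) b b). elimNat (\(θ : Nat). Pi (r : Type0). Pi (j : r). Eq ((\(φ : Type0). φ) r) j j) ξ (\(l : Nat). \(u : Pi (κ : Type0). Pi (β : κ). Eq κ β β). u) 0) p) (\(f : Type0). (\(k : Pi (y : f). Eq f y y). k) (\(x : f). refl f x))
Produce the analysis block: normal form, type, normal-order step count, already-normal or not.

resulting normal form:
  \(p : Type0). \(m : p). refl p m
inferred type:
  Pi (p : Type0). Pi (m : p). Eq p m m
reduction steps (normal order): 4
already normal: no
first contracted redex: a beta-redex


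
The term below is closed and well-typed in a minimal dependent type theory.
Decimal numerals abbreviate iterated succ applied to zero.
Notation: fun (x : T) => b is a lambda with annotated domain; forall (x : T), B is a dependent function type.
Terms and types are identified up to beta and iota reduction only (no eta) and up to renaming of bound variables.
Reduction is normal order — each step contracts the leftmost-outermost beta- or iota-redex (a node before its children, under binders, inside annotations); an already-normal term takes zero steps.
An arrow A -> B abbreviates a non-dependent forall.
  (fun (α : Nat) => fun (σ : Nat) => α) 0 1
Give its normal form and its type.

normal form:
  0
the term's type:
  Nat
observation: 2 normal-order steps normalize the term, beginning with a beta-redex.


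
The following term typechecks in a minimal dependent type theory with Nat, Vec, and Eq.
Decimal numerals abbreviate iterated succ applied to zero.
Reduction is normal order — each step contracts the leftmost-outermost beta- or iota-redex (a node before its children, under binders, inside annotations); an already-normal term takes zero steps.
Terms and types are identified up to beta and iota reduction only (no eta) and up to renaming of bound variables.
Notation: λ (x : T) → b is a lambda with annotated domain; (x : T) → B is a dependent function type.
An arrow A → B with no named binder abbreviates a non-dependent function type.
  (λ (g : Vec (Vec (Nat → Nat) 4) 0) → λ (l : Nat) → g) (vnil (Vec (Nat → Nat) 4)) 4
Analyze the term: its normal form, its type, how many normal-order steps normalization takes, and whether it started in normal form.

reduced normal form:
  vnil (Vec (Nat → Nat) 4)
type:
  Vec (Vec (Nat → Nat) 4) 0
reduction steps (normal order): 2
term was already normal: no
first redex: a beta-redex


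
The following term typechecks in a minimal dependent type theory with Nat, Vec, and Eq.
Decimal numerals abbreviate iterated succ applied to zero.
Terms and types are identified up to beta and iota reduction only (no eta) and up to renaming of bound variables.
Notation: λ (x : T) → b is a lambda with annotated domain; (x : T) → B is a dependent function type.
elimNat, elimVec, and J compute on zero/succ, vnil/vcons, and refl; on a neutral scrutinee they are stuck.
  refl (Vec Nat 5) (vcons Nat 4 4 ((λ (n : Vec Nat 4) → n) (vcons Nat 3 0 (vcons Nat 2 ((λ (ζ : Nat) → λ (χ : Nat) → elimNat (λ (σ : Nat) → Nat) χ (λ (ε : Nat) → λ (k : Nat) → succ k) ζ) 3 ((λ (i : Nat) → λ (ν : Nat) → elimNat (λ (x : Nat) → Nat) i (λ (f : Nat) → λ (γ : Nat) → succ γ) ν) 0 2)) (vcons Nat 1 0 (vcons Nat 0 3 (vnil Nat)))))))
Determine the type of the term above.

the term's type:
  Eq (Vec Nat 5) (vcons Nat 4 4 (vcons Nat 3 0 (vcons Nat 2 5 (vcons Nat 1 0 (vcons Nat 0 3 (vnil Nat)))))) (vcons Nat 4 4 (vcons Nat 3 0 (vcons Nat 2 5 (vcons Nat 1 0 (vcons Nat 0 3 (vnil Nat))))))


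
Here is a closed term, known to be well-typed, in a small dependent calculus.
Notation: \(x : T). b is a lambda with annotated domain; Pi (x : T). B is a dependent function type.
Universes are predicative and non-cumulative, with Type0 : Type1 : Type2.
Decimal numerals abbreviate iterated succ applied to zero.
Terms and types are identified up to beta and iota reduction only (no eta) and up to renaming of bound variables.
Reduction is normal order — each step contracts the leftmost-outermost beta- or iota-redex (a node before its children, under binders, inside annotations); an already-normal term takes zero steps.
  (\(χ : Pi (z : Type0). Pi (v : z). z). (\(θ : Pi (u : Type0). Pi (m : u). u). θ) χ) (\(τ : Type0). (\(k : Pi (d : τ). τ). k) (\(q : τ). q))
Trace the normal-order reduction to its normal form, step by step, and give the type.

reduction (normal order):
  (\(χ : Pi (z : Type0). Pi (v : z). z). (\(θ : Pi (u : Type0). Pi (m : u). u). θ) χ) (\(τ : Type0). (\(k : Pi (d : τ). τ). k) (\(q : τ). q))
  ~> (\(χ : Pi (z : Type0). Pi (v : z). z). χ) (\(θ : Type0). (\(u : Pi (m : θ). θ). u) (\(τ : θ). τ))
  ~> \(χ : Type0). (\(z : Pi (v : χ). χ). z) (\(θ : χ). θ)
  ~> \(χ : Type0). \(z : χ). z
the term's type:
  Pi (χ : Type0). Pi (z : χ). χ


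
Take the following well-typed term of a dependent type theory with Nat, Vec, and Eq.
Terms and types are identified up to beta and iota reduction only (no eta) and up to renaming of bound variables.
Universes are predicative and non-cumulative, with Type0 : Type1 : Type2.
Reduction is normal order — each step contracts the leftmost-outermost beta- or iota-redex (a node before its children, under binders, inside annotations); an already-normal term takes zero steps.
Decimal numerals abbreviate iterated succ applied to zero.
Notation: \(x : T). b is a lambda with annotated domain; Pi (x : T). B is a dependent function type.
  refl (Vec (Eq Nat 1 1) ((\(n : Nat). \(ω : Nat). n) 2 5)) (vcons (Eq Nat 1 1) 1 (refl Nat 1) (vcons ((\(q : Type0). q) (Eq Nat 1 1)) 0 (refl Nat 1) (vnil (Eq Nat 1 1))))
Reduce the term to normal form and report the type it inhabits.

reduced normal form:
  refl (Vec (Eq Nat 1 1) 2) (vcons (Eq Nat 1 1) 1 (refl Nat 1) (vcons (Eq Nat 1 1) 0 (refl Nat 1) (vnil (Eq Nat 1 1))))
type:
  Eq (Vec (Eq Nat 1 1) 2) (vcons (Eq Nat 1 1) 1 (refl Nat 1) (vcons (Eq Nat 1 1) 0 (refl Nat 1) (vnil (Eq Nat 1 1)))) (vcons (Eq Nat 1 1) 1 (refl Nat 1) (vcons (Eq Nat 1 1) 0 (refl Nat 1) (vnil (Eq Nat 1 1))))


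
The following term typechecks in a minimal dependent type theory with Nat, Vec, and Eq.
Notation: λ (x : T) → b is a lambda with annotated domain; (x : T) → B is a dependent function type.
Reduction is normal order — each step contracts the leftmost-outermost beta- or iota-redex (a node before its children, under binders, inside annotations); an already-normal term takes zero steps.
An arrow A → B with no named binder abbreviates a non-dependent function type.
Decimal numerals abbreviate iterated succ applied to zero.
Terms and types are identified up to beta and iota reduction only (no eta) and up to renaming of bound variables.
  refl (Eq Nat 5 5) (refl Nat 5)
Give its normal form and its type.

reduced normal form:
  refl (Eq Nat 5 5) (refl Nat 5)
type:
  Eq (Eq Nat 5 5) (refl Nat 5) (refl Nat 5)
observation: the term is already in normal form.


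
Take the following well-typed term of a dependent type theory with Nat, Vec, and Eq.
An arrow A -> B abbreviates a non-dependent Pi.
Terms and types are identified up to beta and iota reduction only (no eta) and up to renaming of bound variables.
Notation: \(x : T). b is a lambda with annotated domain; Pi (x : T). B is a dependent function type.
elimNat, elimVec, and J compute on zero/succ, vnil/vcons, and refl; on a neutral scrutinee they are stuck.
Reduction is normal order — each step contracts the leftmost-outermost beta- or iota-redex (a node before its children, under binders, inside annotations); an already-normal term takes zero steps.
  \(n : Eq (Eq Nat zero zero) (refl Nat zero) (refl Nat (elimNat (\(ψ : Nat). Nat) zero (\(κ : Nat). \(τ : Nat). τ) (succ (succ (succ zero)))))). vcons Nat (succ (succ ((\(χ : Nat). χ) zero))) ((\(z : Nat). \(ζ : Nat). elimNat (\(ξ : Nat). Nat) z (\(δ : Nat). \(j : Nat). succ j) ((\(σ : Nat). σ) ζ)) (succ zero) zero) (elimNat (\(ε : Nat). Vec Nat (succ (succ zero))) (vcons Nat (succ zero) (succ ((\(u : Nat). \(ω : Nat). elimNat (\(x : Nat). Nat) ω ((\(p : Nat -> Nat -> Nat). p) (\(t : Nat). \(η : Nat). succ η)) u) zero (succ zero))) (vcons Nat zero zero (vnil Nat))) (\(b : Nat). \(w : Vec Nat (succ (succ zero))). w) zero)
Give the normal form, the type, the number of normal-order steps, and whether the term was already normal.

reduced normal form:
  \(n : Eq (Eq Nat zero zero) (refl Nat zero) (refl Nat zero)). vcons Nat (succ (succ zero)) (succ zero) (vcons Nat (succ zero) (succ (succ zero)) (vcons Nat zero zero (vnil Nat)))
type:
  Eq (Eq Nat zero zero) (refl Nat zero) (refl Nat zero) -> Vec Nat (succ (succ (succ zero)))
steps to reach normal form (normal order): 19
already normal: no
first redex: an elimNat iota-redex


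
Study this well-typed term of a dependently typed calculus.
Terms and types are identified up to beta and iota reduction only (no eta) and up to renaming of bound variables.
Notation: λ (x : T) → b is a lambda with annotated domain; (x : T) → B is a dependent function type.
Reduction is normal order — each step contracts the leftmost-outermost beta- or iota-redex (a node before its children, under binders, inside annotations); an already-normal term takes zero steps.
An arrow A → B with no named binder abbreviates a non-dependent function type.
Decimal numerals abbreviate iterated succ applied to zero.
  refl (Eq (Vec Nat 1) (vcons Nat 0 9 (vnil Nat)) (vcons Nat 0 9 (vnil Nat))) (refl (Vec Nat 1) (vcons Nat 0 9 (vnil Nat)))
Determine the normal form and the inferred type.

resulting normal form:
  refl (Eq (Vec Nat 1) (vcons Nat 0 9 (vnil Nat)) (vcons Nat 0 9 (vnil Nat))) (refl (Vec Nat 1) (vcons Nat 0 9 (vnil Nat)))
inferred type:
  Eq (Eq (Vec Nat 1) (vcons Nat 0 9 (vnil Nat)) (vcons Nat 0 9 (vnil Nat))) (refl (Vec Nat 1) (vcons Nat 0 9 (vnil Nat))) (refl (Vec Nat 1) (vcons Nat 0 9 (vnil Nat)))
observation: the term is already in normal form.


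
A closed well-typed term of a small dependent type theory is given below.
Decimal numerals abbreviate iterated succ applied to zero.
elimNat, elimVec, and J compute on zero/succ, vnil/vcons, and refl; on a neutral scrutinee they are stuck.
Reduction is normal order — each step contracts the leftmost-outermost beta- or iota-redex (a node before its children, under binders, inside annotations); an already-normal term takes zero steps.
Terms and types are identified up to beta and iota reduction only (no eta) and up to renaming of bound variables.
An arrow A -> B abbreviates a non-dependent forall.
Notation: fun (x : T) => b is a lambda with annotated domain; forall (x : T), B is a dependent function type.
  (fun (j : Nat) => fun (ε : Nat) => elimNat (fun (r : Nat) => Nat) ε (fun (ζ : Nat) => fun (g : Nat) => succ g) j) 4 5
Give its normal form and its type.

resulting normal form:
  9
the term's type:
  Nat


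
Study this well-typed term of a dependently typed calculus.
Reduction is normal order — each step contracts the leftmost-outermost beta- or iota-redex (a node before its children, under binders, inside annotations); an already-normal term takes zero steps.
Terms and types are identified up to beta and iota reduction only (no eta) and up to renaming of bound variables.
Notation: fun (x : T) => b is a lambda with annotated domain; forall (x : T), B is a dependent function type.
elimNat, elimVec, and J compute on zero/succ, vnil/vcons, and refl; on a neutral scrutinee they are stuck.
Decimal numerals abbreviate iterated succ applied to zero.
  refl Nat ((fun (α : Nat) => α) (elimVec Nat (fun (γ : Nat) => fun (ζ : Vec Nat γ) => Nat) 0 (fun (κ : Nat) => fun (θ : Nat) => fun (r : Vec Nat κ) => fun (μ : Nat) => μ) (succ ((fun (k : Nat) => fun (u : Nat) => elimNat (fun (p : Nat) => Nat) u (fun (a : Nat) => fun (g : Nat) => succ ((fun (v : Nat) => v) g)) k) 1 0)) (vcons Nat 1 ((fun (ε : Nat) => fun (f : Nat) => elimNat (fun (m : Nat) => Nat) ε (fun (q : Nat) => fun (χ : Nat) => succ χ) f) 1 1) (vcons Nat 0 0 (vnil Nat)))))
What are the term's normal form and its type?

reduced normal form:
  refl Nat 0
inferred type:
  Eq Nat 0 0
observation: the leftmost-outermost redex is a beta-redex, and normalization takes 12 steps.
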